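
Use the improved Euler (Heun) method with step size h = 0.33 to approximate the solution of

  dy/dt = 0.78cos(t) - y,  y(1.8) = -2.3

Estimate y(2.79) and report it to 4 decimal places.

-1.2139

Heun: k1 = f(t_n, y_n); k2 = f(t_n + h, y_n + h·k1); y_{n+1} = y_n + (h/2)·(k1 + k2).
t=1.800000, y=-2.300000:
  k1 = f(1.800000, -2.300000) = 2.122782
  k2 = f(2.130000, -1.599482) = 1.185683
  y ← -2.300000 + (0.33/2)·(2.122782 + 1.185683) = -1.754103
t=2.130000, y=-1.754103:
  k1 = f(2.130000, -1.754103) = 1.340304
  k2 = f(2.460000, -1.311803) = 0.706078
  y ← -1.754103 + (0.33/2)·(1.340304 + 0.706078) = -1.416450
t=2.460000, y=-1.416450:
  k1 = f(2.460000, -1.416450) = 0.810725
  k2 = f(2.790000, -1.148911) = 0.416627
  y ← -1.416450 + (0.33/2)·(0.810725 + 0.416627) = -1.213937
y(2.79) ≈ -1.2139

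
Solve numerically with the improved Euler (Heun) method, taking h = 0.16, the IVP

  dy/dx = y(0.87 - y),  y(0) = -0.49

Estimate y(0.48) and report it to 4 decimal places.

Heun: k1 = f(x_n, y_n); k2 = f(x_n + h, y_n + h·k1); y_{n+1} = y_n + (h/2)·(k1 + k2).
x=0.000000, y=-0.490000:
  k1 = f(0.000000, -0.490000) = -0.666400
  k2 = f(0.160000, -0.596624) = -0.875023
  y ← -0.490000 + (0.16/2)·(-0.666400 + (-0.875023)) = -0.613314
x=0.160000, y=-0.613314:
  k1 = f(0.160000, -0.613314) = -0.909737
  k2 = f(0.320000, -0.758872) = -1.236105
  y ← -0.613314 + (0.16/2)·(-0.909737 + (-1.236105)) = -0.784981
x=0.320000, y=-0.784981:
  k1 = f(0.320000, -0.784981) = -1.299129
  k2 = f(0.480000, -0.992842) = -1.849507
  y ← -0.784981 + (0.16/2)·(-1.299129 + (-1.849507)) = -1.036872
y(0.48) ≈ -1.0369

-1.0369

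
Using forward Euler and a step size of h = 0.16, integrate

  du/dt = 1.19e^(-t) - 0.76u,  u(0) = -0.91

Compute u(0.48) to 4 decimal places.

-0.1891

Euler: u_{n+1} = u_n + h·f(t_n, u_n).
t=0.000000, u=-0.910000: f=1.881600 → u ← -0.910000 + 0.16·1.881600 = -0.608944
t=0.160000, u=-0.608944: f=1.476849 → u ← -0.608944 + 0.16·1.476849 = -0.372648
t=0.320000, u=-0.372648: f=1.147330 → u ← -0.372648 + 0.16·1.147330 = -0.189075
u(0.48) ≈ -0.1891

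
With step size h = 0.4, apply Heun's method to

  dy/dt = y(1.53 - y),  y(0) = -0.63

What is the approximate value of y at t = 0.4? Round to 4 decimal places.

-1.5373

Heun: k1 = f(t_n, y_n); k2 = f(t_n + h, y_n + h·k1); y_{n+1} = y_n + (h/2)·(k1 + k2).
t=0.000000, y=-0.630000:
  k1 = f(0.000000, -0.630000) = -1.360800
  k2 = f(0.400000, -1.174320) = -3.175737
  y ← -0.630000 + (0.4/2)·(-1.360800 + (-3.175737)) = -1.537307
y(0.4) ≈ -1.5373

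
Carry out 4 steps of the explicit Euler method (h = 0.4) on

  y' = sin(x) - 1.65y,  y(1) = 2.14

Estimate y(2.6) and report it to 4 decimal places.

Euler: y_{n+1} = y_n + h·f(x_n, y_n).
x=1.000000, y=2.140000: f=-2.689529 → y ← 2.140000 + 0.4·(-2.689529) = 1.064188
x=1.400000, y=1.064188: f=-0.770461 → y ← 1.064188 + 0.4·(-0.770461) = 0.756004
x=1.800000, y=0.756004: f=-0.273559 → y ← 0.756004 + 0.4·(-0.273559) = 0.646580
x=2.200000, y=0.646580: f=-0.258361 → y ← 0.646580 + 0.4·(-0.258361) = 0.543236
y(2.6) ≈ 0.5432

0.5432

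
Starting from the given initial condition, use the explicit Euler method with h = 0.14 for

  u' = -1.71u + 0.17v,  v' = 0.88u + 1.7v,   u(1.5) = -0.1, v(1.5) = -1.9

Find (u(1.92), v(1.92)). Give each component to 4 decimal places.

-0.1830, -3.6608

Euler on (u,v): u_{n+1} = u_n + h·u', v_{n+1} = v_n + h·v'.
1.500000: (-0.100000, -1.900000); f=(-0.152000, -3.318000) → (-0.121280, -2.364520)
1.640000: (-0.121280, -2.364520); f=(-0.194580, -4.126410) → (-0.148521, -2.942217)
1.780000: (-0.148521, -2.942217); f=(-0.246206, -5.132468) → (-0.182990, -3.660763)
(u(1.92), v(1.92)) ≈ (-0.1830, -3.6608)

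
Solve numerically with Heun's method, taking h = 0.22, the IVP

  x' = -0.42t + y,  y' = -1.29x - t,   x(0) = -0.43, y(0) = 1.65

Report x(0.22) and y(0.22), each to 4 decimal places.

Heun on (x,y): k1 = f(t_n, state_n); k2 = f(t_n + h, state_n + h·k1); state_{n+1} = state_n + (h/2)·(k1 + k2).
0.000000: (-0.430000, 1.650000)
  k1 = (1.650000, 0.554700)
  predictor → (-0.067000, 1.772034)
  k2 = (1.679634, -0.133570)
  → (-0.063740, 1.696324)
(x(0.22), y(0.22)) ≈ (-0.0637, 1.6963)

-0.0637, 1.6963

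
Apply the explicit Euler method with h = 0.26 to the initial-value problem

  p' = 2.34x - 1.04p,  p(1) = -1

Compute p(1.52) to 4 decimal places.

Euler: p_{n+1} = p_n + h·f(x_n, p_n).
x=1.000000, p=-1.000000: f=3.380000 → p ← -1.000000 + 0.26·3.380000 = -0.121200
x=1.260000, p=-0.121200: f=3.074448 → p ← -0.121200 + 0.26·3.074448 = 0.678156
p(1.52) ≈ 0.6782

0.6782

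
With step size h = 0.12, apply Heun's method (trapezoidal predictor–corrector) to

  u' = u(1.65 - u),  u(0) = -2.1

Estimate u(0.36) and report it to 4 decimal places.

Heun: k1 = f(x_n, u_n); k2 = f(x_n + h, u_n + h·k1); u_{n+1} = u_n + (h/2)·(k1 + k2).
x=0.000000, u=-2.100000:
  k1 = f(0.000000, -2.100000) = -7.875000
  k2 = f(0.120000, -3.045000) = -14.296275
  u ← -2.100000 + (0.12/2)·(-7.875000 + (-14.296275)) = -3.430277
x=0.120000, u=-3.430277:
  k1 = f(0.120000, -3.430277) = -17.426753
  k2 = f(0.240000, -5.521487) = -39.597271
  u ← -3.430277 + (0.12/2)·(-17.426753 + (-39.597271)) = -6.851718
x=0.240000, u=-6.851718:
  k1 = f(0.240000, -6.851718) = -58.251373
  k2 = f(0.360000, -13.841883) = -214.436823
  u ← -6.851718 + (0.12/2)·(-58.251373 + (-214.436823)) = -23.213010
u(0.36) ≈ -23.2130

-23.2130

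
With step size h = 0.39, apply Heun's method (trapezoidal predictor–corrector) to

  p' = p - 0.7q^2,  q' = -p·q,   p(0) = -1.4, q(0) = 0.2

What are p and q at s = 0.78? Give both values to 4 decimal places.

-3.1276, 0.9068

Heun on (p,q): k1 = f(s_n, state_n); k2 = f(s_n + h, state_n + h·k1); state_{n+1} = state_n + (h/2)·(k1 + k2).
0.000000: (-1.400000, 0.200000)
  k1 = (-1.428000, 0.280000)
  predictor → (-1.956920, 0.309200)
  k2 = (-2.023843, 0.605080)
  → (-2.073109, 0.372591)
0.390000: (-2.073109, 0.372591)
  k1 = (-2.170286, 0.772421)
  predictor → (-2.919521, 0.673835)
  k2 = (-3.237358, 1.967275)
  → (-3.127600, 0.906831)
(p(0.78), q(0.78)) ≈ (-3.1276, 0.9068)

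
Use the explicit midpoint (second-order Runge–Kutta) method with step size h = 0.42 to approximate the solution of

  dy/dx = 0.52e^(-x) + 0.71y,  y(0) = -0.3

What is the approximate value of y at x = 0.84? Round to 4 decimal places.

Midpoint: k1 = f(x_n, y_n); k2 = f(x_n + h/2, y_n + (h/2)·k1); y_{n+1} = y_n + h·k2.
x=0.000000, y=-0.300000:
  k1 = f(0.000000, -0.300000) = 0.307000
  k2 = f(0.210000, -0.235530) = 0.254278
  y ← -0.300000 + 0.42·0.254278 = -0.193203
x=0.420000, y=-0.193203:
  k1 = f(0.420000, -0.193203) = 0.204490
  k2 = f(0.630000, -0.150261) = 0.170263
  y ← -0.193203 + 0.42·0.170263 = -0.121693
y(0.84) ≈ -0.1217

-0.1217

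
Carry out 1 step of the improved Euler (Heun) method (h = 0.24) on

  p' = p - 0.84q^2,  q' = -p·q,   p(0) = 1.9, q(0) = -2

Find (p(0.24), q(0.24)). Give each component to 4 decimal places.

Heun on (p,q): k1 = f(t_n, state_n); k2 = f(t_n + h, state_n + h·k1); state_{n+1} = state_n + (h/2)·(k1 + k2).
0.000000: (1.900000, -2.000000)
  k1 = (-1.460000, 3.800000)
  predictor → (1.549600, -1.088000)
  k2 = (0.555255, 1.685965)
  → (1.791431, -1.341684)
(p(0.24), q(0.24)) ≈ (1.7914, -1.3417)

1.7914, -1.3417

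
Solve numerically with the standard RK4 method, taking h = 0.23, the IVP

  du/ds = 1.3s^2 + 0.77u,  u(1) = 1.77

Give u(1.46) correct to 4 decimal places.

RK4: k1 = f(s_n, u_n); k2 = f(s_n + h/2, u_n + (h/2)·k1); k3 = f(s_n + h/2, u_n + (h/2)·k2); k4 = f(s_n + h, u_n + h·k3); u_{n+1} = u_n + (h/6)·(k1 + 2k2 + 2k3 + k4).
s=1.000000, u=1.770000:
  k1 = f(1.000000, 1.770000) = 2.662900
  k2 = f(1.115000, 2.076233) = 3.214892
  k3 = f(1.115000, 2.139713) = 3.263771
  k4 = f(1.230000, 2.520667) = 3.907684
  u ← 1.770000 + (0.23/6)·(k1 + 2k2 + 2k3 + k4) = 2.518570
s=1.230000, u=2.518570:
  k1 = f(1.230000, 2.518570) = 3.906069
  k2 = f(1.345000, 2.967768) = 4.636914
  k3 = f(1.345000, 3.051815) = 4.701630
  k4 = f(1.460000, 3.599945) = 5.543038
  u ← 2.518570 + (0.23/6)·(k1 + 2k2 + 2k3 + k4) = 3.596741
u(1.46) ≈ 3.5967

3.5967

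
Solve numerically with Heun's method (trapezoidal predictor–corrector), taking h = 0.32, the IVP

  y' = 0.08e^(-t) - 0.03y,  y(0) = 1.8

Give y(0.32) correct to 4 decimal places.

Heun: k1 = f(t_n, y_n); k2 = f(t_n + h, y_n + h·k1); y_{n+1} = y_n + (h/2)·(k1 + k2).
t=0.000000, y=1.800000:
  k1 = f(0.000000, 1.800000) = 0.026000
  k2 = f(0.320000, 1.808320) = 0.003842
  y ← 1.800000 + (0.32/2)·(0.026000 + 0.003842) = 1.804775
y(0.32) ≈ 1.8048

1.8048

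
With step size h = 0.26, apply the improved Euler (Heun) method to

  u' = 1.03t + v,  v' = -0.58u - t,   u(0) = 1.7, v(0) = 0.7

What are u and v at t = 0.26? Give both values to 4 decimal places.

1.8835, 0.3961

Heun on (u,v): k1 = f(t_n, state_n); k2 = f(t_n + h, state_n + h·k1); state_{n+1} = state_n + (h/2)·(k1 + k2).
0.000000: (1.700000, 0.700000)
  k1 = (0.700000, -0.986000)
  predictor → (1.882000, 0.443640)
  k2 = (0.711440, -1.351560)
  → (1.883487, 0.396117)
(u(0.26), v(0.26)) ≈ (1.8835, 0.3961)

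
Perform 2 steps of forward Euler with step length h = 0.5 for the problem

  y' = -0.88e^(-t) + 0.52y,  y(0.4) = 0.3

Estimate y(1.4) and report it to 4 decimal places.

-0.0742

Euler: y_{n+1} = y_n + h·f(t_n, y_n).
t=0.400000, y=0.300000: f=-0.433882 → y ← 0.300000 + 0.5·(-0.433882) = 0.083059
t=0.900000, y=0.083059: f=-0.314591 → y ← 0.083059 + 0.5·(-0.314591) = -0.074236
y(1.4) ≈ -0.0742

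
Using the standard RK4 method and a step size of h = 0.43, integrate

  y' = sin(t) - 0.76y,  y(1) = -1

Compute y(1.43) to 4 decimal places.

-0.3786

RK4: k1 = f(t_n, y_n); k2 = f(t_n + h/2, y_n + (h/2)·k1); k3 = f(t_n + h/2, y_n + (h/2)·k2); k4 = f(t_n + h, y_n + h·k3); y_{n+1} = y_n + (h/6)·(k1 + 2k2 + 2k3 + k4).
t=1.000000, y=-1.000000:
  k1 = f(1.000000, -1.000000) = 1.601471
  k2 = f(1.215000, -0.655684) = 1.435689
  k3 = f(1.215000, -0.691327) = 1.462778
  k4 = f(1.430000, -0.371006) = 1.272069
  y ← -1.000000 + (0.43/6)·(k1 + 2k2 + 2k3 + k4) = -0.378616
y(1.43) ≈ -0.3786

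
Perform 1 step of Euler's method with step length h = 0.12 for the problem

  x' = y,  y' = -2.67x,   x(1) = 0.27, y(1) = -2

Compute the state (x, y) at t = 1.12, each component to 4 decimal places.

Euler on (x,y): x_{n+1} = x_n + h·x', y_{n+1} = y_n + h·y'.
1.000000: (0.270000, -2.000000); f=(-2.000000, -0.720900) → (0.030000, -2.086508)
(x(1.12), y(1.12)) ≈ (0.0300, -2.0865)

0.0300, -2.0865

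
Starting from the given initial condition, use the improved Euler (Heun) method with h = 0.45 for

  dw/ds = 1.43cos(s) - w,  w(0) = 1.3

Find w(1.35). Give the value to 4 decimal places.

Heun: k1 = f(s_n, w_n); k2 = f(s_n + h, w_n + h·k1); w_{n+1} = w_n + (h/2)·(k1 + k2).
s=0.000000, w=1.300000:
  k1 = f(0.000000, 1.300000) = 0.130000
  k2 = f(0.450000, 1.358500) = -0.070861
  w ← 1.300000 + (0.45/2)·(0.130000 + (-0.070861)) = 1.313306
s=0.450000, w=1.313306:
  k1 = f(0.450000, 1.313306) = -0.025667
  k2 = f(0.900000, 1.301756) = -0.412854
  w ← 1.313306 + (0.45/2)·(-0.025667 + (-0.412854)) = 1.214639
s=0.900000, w=1.214639:
  k1 = f(0.900000, 1.214639) = -0.325737
  k2 = f(1.350000, 1.068058) = -0.754878
  w ← 1.214639 + (0.45/2)·(-0.325737 + (-0.754878)) = 0.971501
w(1.35) ≈ 0.9715

0.9715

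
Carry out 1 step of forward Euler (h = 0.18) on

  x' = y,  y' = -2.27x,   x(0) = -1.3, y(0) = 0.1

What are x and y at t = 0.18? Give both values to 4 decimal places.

-1.2820, 0.6312

Euler on (x,y): x_{n+1} = x_n + h·x', y_{n+1} = y_n + h·y'.
0.000000: (-1.300000, 0.100000); f=(0.100000, 2.951000) → (-1.282000, 0.631180)
(x(0.18), y(0.18)) ≈ (-1.2820, 0.6312)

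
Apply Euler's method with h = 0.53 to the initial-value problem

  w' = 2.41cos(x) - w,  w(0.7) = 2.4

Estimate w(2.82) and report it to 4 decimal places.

-0.6415

Euler: w_{n+1} = w_n + h·f(x_n, w_n).
x=0.700000, w=2.400000: f=-0.556730 → w ← 2.400000 + 0.53·(-0.556730) = 2.104933
x=1.230000, w=2.104933: f=-1.299420 → w ← 2.104933 + 0.53·(-1.299420) = 1.416240
x=1.760000, w=1.416240: f=-1.869506 → w ← 1.416240 + 0.53·(-1.869506) = 0.425402
x=2.290000, w=0.425402: f=-2.013076 → w ← 0.425402 + 0.53·(-2.013076) = -0.641528
w(2.82) ≈ -0.6415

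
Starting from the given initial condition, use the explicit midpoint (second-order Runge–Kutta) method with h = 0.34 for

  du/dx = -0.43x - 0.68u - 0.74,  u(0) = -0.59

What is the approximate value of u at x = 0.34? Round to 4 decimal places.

Midpoint: k1 = f(x_n, u_n); k2 = f(x_n + h/2, u_n + (h/2)·k1); u_{n+1} = u_n + h·k2.
x=0.000000, u=-0.590000:
  k1 = f(0.000000, -0.590000) = -0.338800
  k2 = f(0.170000, -0.647596) = -0.372735
  u ← -0.590000 + 0.34·(-0.372735) = -0.716730
u(0.34) ≈ -0.7167

-0.7167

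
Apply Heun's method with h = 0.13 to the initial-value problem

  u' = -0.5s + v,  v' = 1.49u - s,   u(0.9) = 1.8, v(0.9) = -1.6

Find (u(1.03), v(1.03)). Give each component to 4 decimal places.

Heun on (u,v): k1 = f(s_n, state_n); k2 = f(s_n + h, state_n + h·k1); state_{n+1} = state_n + (h/2)·(k1 + k2).
0.900000: (1.800000, -1.600000)
  k1 = (-2.050000, 1.782000)
  predictor → (1.533500, -1.368340)
  k2 = (-1.883340, 1.254915)
  → (1.544333, -1.402601)
(u(1.03), v(1.03)) ≈ (1.5443, -1.4026)

1.5443, -1.4026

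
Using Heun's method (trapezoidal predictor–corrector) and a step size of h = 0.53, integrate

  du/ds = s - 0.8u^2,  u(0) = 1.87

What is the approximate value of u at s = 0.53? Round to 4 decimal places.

1.2373

Heun: k1 = f(s_n, u_n); k2 = f(s_n + h, u_n + h·k1); u_{n+1} = u_n + (h/2)·(k1 + k2).
s=0.000000, u=1.870000:
  k1 = f(0.000000, 1.870000) = -2.797520
  k2 = f(0.530000, 0.387314) = 0.409990
  u ← 1.870000 + (0.53/2)·(-2.797520 + 0.409990) = 1.237305
u(0.53) ≈ 1.2373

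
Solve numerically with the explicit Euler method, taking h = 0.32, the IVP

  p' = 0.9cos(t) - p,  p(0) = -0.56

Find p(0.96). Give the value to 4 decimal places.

Euler: p_{n+1} = p_n + h·f(t_n, p_n).
t=0.000000, p=-0.560000: f=1.460000 → p ← -0.560000 + 0.32·1.460000 = -0.092800
t=0.320000, p=-0.092800: f=0.947112 → p ← -0.092800 + 0.32·0.947112 = 0.210276
t=0.640000, p=0.210276: f=0.511610 → p ← 0.210276 + 0.32·0.511610 = 0.373991
p(0.96) ≈ 0.3740

0.3740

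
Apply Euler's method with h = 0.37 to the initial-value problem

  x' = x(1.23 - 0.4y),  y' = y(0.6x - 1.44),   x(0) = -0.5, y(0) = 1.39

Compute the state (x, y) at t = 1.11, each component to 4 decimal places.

Euler on (x,y): x_{n+1} = x_n + h·x', y_{n+1} = y_n + h·y'.
0.000000: (-0.500000, 1.390000); f=(-0.337000, -2.418600) → (-0.624690, 0.495118)
0.370000: (-0.624690, 0.495118); f=(-0.644651, -0.898547) → (-0.863211, 0.162656)
0.740000: (-0.863211, 0.162656); f=(-1.005587, -0.318468) → (-1.235278, 0.044823)
(x(1.11), y(1.11)) ≈ (-1.2353, 0.0448)

-1.2353, 0.0448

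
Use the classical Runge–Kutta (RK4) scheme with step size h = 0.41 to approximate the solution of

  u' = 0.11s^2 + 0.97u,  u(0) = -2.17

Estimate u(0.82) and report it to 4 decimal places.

RK4: k1 = f(s_n, u_n); k2 = f(s_n + h/2, u_n + (h/2)·k1); k3 = f(s_n + h/2, u_n + (h/2)·k2); k4 = f(s_n + h, u_n + h·k3); u_{n+1} = u_n + (h/6)·(k1 + 2k2 + 2k3 + k4).
s=0.000000, u=-2.170000:
  k1 = f(0.000000, -2.170000) = -2.104900
  k2 = f(0.205000, -2.601504) = -2.518837
  k3 = f(0.205000, -2.686362) = -2.601148
  k4 = f(0.410000, -3.236471) = -3.120886
  u ← -2.170000 + (0.41/6)·(k1 + 2k2 + 2k3 + k4) = -3.226827
s=0.410000, u=-3.226827:
  k1 = f(0.410000, -3.226827) = -3.111531
  k2 = f(0.615000, -3.864690) = -3.707145
  k3 = f(0.615000, -3.986791) = -3.825583
  k4 = f(0.820000, -4.795316) = -4.577492
  u ← -3.226827 + (0.41/6)·(k1 + 2k2 + 2k3 + k4) = -4.781716
u(0.82) ≈ -4.7817

-4.7817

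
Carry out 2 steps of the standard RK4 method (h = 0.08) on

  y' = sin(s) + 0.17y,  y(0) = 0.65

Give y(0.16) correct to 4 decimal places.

RK4: k1 = f(s_n, y_n); k2 = f(s_n + h/2, y_n + (h/2)·k1); k3 = f(s_n + h/2, y_n + (h/2)·k2); k4 = f(s_n + h, y_n + h·k3); y_{n+1} = y_n + (h/6)·(k1 + 2k2 + 2k3 + k4).
s=0.000000, y=0.650000:
  k1 = f(0.000000, 0.650000) = 0.110500
  k2 = f(0.040000, 0.654420) = 0.151241
  k3 = f(0.040000, 0.656050) = 0.151518
  k4 = f(0.080000, 0.662121) = 0.192475
  y ← 0.650000 + (0.08/6)·(k1 + 2k2 + 2k3 + k4) = 0.662113
s=0.080000, y=0.662113:
  k1 = f(0.080000, 0.662113) = 0.192474
  k2 = f(0.120000, 0.669812) = 0.233580
  k3 = f(0.120000, 0.671456) = 0.233860
  k4 = f(0.160000, 0.680822) = 0.275058
  y ← 0.662113 + (0.08/6)·(k1 + 2k2 + 2k3 + k4) = 0.680812
y(0.16) ≈ 0.6808

0.6808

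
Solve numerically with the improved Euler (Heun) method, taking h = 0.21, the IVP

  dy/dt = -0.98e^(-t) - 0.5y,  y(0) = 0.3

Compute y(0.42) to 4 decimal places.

-0.0570

Heun: k1 = f(t_n, y_n); k2 = f(t_n + h, y_n + h·k1); y_{n+1} = y_n + (h/2)·(k1 + k2).
t=0.000000, y=0.300000:
  k1 = f(0.000000, 0.300000) = -1.130000
  k2 = f(0.210000, 0.062700) = -0.825723
  y ← 0.300000 + (0.21/2)·(-1.130000 + (-0.825723)) = 0.094649
t=0.210000, y=0.094649:
  k1 = f(0.210000, 0.094649) = -0.841697
  k2 = f(0.420000, -0.082107) = -0.602852
  y ← 0.094649 + (0.21/2)·(-0.841697 + (-0.602852)) = -0.057029
y(0.42) ≈ -0.0570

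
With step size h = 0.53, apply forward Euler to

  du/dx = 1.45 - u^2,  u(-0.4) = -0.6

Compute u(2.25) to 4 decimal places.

Euler: u_{n+1} = u_n + h·f(x_n, u_n).
x=-0.400000, u=-0.600000: f=1.090000 → u ← -0.600000 + 0.53·1.090000 = -0.022300
x=0.130000, u=-0.022300: f=1.449503 → u ← -0.022300 + 0.53·1.449503 = 0.745936
x=0.660000, u=0.745936: f=0.893579 → u ← 0.745936 + 0.53·0.893579 = 1.219533
x=1.190000, u=1.219533: f=-0.037261 → u ← 1.219533 + 0.53·(-0.037261) = 1.199785
x=1.720000, u=1.199785: f=0.010517 → u ← 1.199785 + 0.53·0.010517 = 1.205359
u(2.25) ≈ 1.2054

1.2054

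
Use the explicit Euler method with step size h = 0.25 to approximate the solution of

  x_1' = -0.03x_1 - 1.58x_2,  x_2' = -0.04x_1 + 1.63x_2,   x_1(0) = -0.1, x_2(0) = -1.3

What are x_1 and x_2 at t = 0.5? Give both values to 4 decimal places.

1.1335, -2.5781

Euler on (x_1,x_2): x_1_{n+1} = x_1_n + h·x_1', x_2_{n+1} = x_2_n + h·x_2'.
0.000000: (-0.100000, -1.300000); f=(2.057000, -2.115000) → (0.414250, -1.828750)
0.250000: (0.414250, -1.828750); f=(2.876998, -2.997432) → (1.133499, -2.578108)
(x_1(0.5), x_2(0.5)) ≈ (1.1335, -2.5781)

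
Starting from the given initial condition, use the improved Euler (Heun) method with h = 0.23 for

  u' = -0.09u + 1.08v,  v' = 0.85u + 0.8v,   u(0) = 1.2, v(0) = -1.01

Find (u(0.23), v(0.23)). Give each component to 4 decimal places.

0.9332, -0.9837

Heun on (u,v): k1 = f(t_n, state_n); k2 = f(t_n + h, state_n + h·k1); state_{n+1} = state_n + (h/2)·(k1 + k2).
0.000000: (1.200000, -1.010000)
  k1 = (-1.198800, 0.212000)
  predictor → (0.924276, -0.961240)
  k2 = (-1.121324, 0.016643)
  → (0.933186, -0.983706)
(u(0.23), v(0.23)) ≈ (0.9332, -0.9837)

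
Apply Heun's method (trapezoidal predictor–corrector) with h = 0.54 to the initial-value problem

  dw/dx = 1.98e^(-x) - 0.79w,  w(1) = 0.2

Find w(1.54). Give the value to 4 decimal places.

0.3603

Heun: k1 = f(x_n, w_n); k2 = f(x_n + h, w_n + h·k1); w_{n+1} = w_n + (h/2)·(k1 + k2).
x=1.000000, w=0.200000:
  k1 = f(1.000000, 0.200000) = 0.570401
  k2 = f(1.540000, 0.508017) = 0.023141
  w ← 0.200000 + (0.54/2)·(0.570401 + 0.023141) = 0.360257
w(1.54) ≈ 0.3603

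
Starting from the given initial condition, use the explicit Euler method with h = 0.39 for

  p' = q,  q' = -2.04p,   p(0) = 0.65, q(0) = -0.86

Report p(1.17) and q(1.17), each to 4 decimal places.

Euler on (p,q): p_{n+1} = p_n + h·p', q_{n+1} = q_n + h·q'.
0.000000: (0.650000, -0.860000); f=(-0.860000, -1.326000) → (0.314600, -1.377140)
0.390000: (0.314600, -1.377140); f=(-1.377140, -0.641784) → (-0.222485, -1.627436)
0.780000: (-0.222485, -1.627436); f=(-1.627436, 0.453869) → (-0.857185, -1.450427)
(p(1.17), q(1.17)) ≈ (-0.8572, -1.4504)

-0.8572, -1.4504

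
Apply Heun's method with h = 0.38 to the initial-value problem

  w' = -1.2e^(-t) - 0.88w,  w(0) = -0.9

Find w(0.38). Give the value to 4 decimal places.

-0.9570

Heun: k1 = f(t_n, w_n); k2 = f(t_n + h, w_n + h·k1); w_{n+1} = w_n + (h/2)·(k1 + k2).
t=0.000000, w=-0.900000:
  k1 = f(0.000000, -0.900000) = -0.408000
  k2 = f(0.380000, -1.055040) = 0.107802
  w ← -0.900000 + (0.38/2)·(-0.408000 + 0.107802) = -0.957038
w(0.38) ≈ -0.9570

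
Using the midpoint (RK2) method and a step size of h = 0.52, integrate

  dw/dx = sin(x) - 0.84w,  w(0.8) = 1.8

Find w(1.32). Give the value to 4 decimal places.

1.5576

Midpoint: k1 = f(x_n, w_n); k2 = f(x_n + h/2, w_n + (h/2)·k1); w_{n+1} = w_n + h·k2.
x=0.800000, w=1.800000:
  k1 = f(0.800000, 1.800000) = -0.794644
  k2 = f(1.060000, 1.593393) = -0.466094
  w ← 1.800000 + 0.52·(-0.466094) = 1.557631
w(1.32) ≈ 1.5576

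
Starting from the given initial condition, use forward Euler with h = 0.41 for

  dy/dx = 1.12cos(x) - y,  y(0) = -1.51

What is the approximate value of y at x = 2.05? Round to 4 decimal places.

0.2020

Euler: y_{n+1} = y_n + h·f(x_n, y_n).
x=0.000000, y=-1.510000: f=2.630000 → y ← -1.510000 + 0.41·2.630000 = -0.431700
x=0.410000, y=-0.431700: f=1.458875 → y ← -0.431700 + 0.41·1.458875 = 0.166439
x=0.820000, y=0.166439: f=0.597649 → y ← 0.166439 + 0.41·0.597649 = 0.411475
x=1.230000, y=0.411475: f=-0.037129 → y ← 0.411475 + 0.41·(-0.037129) = 0.396252
x=1.640000, y=0.396252: f=-0.473698 → y ← 0.396252 + 0.41·(-0.473698) = 0.202036
y(2.05) ≈ 0.2020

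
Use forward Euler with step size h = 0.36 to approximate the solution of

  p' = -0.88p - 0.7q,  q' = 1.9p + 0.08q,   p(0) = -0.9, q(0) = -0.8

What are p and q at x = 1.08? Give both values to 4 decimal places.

0.4990, -1.7587

Euler on (p,q): p_{n+1} = p_n + h·p', q_{n+1} = q_n + h·q'.
0.000000: (-0.900000, -0.800000); f=(1.352000, -1.774000) → (-0.413280, -1.438640)
0.360000: (-0.413280, -1.438640); f=(1.370734, -0.900323) → (0.080184, -1.762756)
0.720000: (0.080184, -1.762756); f=(1.163367, 0.011330) → (0.498997, -1.758678)
(p(1.08), q(1.08)) ≈ (0.4990, -1.7587)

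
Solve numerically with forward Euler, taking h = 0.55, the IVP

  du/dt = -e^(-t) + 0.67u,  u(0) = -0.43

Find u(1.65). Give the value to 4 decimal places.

-2.7494

Euler: u_{n+1} = u_n + h·f(t_n, u_n).
t=0.000000, u=-0.430000: f=-1.288100 → u ← -0.430000 + 0.55·(-1.288100) = -1.138455
t=0.550000, u=-1.138455: f=-1.339715 → u ← -1.138455 + 0.55·(-1.339715) = -1.875298
t=1.100000, u=-1.875298: f=-1.589321 → u ← -1.875298 + 0.55·(-1.589321) = -2.749424
u(1.65) ≈ -2.7494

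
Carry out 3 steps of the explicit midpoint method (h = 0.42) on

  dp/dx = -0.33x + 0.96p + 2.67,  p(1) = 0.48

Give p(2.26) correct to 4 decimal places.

Midpoint: k1 = f(x_n, p_n); k2 = f(x_n + h/2, p_n + (h/2)·k1); p_{n+1} = p_n + h·k2.
x=1.000000, p=0.480000:
  k1 = f(1.000000, 0.480000) = 2.800800
  k2 = f(1.210000, 1.068168) = 3.296141
  p ← 0.480000 + 0.42·3.296141 = 1.864379
x=1.420000, p=1.864379:
  k1 = f(1.420000, 1.864379) = 3.991204
  k2 = f(1.630000, 2.702532) = 4.726531
  p ← 1.864379 + 0.42·4.726531 = 3.849522
x=1.840000, p=3.849522:
  k1 = f(1.840000, 3.849522) = 5.758341
  k2 = f(2.050000, 5.058774) = 6.849923
  p ← 3.849522 + 0.42·6.849923 = 6.726490
p(2.26) ≈ 6.7265

6.7265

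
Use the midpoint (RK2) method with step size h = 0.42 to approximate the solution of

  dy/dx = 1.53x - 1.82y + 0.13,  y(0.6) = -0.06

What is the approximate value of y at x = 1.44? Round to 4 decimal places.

Midpoint: k1 = f(x_n, y_n); k2 = f(x_n + h/2, y_n + (h/2)·k1); y_{n+1} = y_n + h·k2.
x=0.600000, y=-0.060000:
  k1 = f(0.600000, -0.060000) = 1.157200
  k2 = f(0.810000, 0.183012) = 1.036218
  y ← -0.060000 + 0.42·1.036218 = 0.375212
x=1.020000, y=0.375212:
  k1 = f(1.020000, 0.375212) = 1.007715
  k2 = f(1.230000, 0.586832) = 0.943866
  y ← 0.375212 + 0.42·0.943866 = 0.771635
y(1.44) ≈ 0.7716

0.7716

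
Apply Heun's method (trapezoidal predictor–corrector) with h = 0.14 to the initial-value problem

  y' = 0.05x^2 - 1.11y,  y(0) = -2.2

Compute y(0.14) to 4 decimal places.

Heun: k1 = f(x_n, y_n); k2 = f(x_n + h, y_n + h·k1); y_{n+1} = y_n + (h/2)·(k1 + k2).
x=0.000000, y=-2.200000:
  k1 = f(0.000000, -2.200000) = 2.442000
  k2 = f(0.140000, -1.858120) = 2.063493
  y ← -2.200000 + (0.14/2)·(2.442000 + 2.063493) = -1.884615
y(0.14) ≈ -1.8846

-1.8846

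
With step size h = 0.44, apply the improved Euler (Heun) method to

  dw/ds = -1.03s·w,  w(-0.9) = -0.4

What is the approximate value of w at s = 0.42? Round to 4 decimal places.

-0.5447

Heun: k1 = f(s_n, w_n); k2 = f(s_n + h, w_n + h·k1); w_{n+1} = w_n + (h/2)·(k1 + k2).
s=-0.900000, w=-0.400000:
  k1 = f(-0.900000, -0.400000) = -0.370800
  k2 = f(-0.460000, -0.563152) = -0.266821
  w ← -0.400000 + (0.44/2)·(-0.370800 + (-0.266821)) = -0.540277
s=-0.460000, w=-0.540277:
  k1 = f(-0.460000, -0.540277) = -0.255983
  k2 = f(-0.020000, -0.652909) = -0.013450
  w ← -0.540277 + (0.44/2)·(-0.255983 + (-0.013450)) = -0.599552
s=-0.020000, w=-0.599552:
  k1 = f(-0.020000, -0.599552) = -0.012351
  k2 = f(0.420000, -0.604986) = 0.261717
  w ← -0.599552 + (0.44/2)·(-0.012351 + 0.261717) = -0.544691
w(0.42) ≈ -0.5447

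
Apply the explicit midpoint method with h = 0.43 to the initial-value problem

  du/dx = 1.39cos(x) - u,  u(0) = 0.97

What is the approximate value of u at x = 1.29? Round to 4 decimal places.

Midpoint: k1 = f(x_n, u_n); k2 = f(x_n + h/2, u_n + (h/2)·k1); u_{n+1} = u_n + h·k2.
x=0.000000, u=0.970000:
  k1 = f(0.000000, 0.970000) = 0.420000
  k2 = f(0.215000, 1.060300) = 0.297697
  u ← 0.970000 + 0.43·0.297697 = 1.098010
x=0.430000, u=1.098010:
  k1 = f(0.430000, 1.098010) = 0.165453
  k2 = f(0.645000, 1.133582) = -0.022833
  u ← 1.098010 + 0.43·(-0.022833) = 1.088191
x=0.860000, u=1.088191:
  k1 = f(0.860000, 1.088191) = -0.181303
  k2 = f(1.075000, 1.049211) = -0.387943
  u ← 1.088191 + 0.43·(-0.387943) = 0.921376
u(1.29) ≈ 0.9214

0.9214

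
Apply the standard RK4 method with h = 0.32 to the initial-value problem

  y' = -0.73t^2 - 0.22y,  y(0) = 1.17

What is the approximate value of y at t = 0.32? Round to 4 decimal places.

1.0826

RK4: k1 = f(t_n, y_n); k2 = f(t_n + h/2, y_n + (h/2)·k1); k3 = f(t_n + h/2, y_n + (h/2)·k2); k4 = f(t_n + h, y_n + h·k3); y_{n+1} = y_n + (h/6)·(k1 + 2k2 + 2k3 + k4).
t=0.000000, y=1.170000:
  k1 = f(0.000000, 1.170000) = -0.257400
  k2 = f(0.160000, 1.128816) = -0.267028
  k3 = f(0.160000, 1.127276) = -0.266689
  k4 = f(0.320000, 1.084660) = -0.313377
  y ← 1.170000 + (0.32/6)·(k1 + 2k2 + 2k3 + k4) = 1.082629
y(0.32) ≈ 1.0826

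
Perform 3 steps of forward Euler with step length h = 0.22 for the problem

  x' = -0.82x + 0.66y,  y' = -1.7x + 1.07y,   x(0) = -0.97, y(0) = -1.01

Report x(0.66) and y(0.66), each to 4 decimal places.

-0.8455, -0.5789

Euler on (x,y): x_{n+1} = x_n + h·x', y_{n+1} = y_n + h·y'.
0.000000: (-0.970000, -1.010000); f=(0.128800, 0.568300) → (-0.941664, -0.884974)
0.220000: (-0.941664, -0.884974); f=(0.188082, 0.653907) → (-0.900286, -0.741115)
0.440000: (-0.900286, -0.741115); f=(0.249099, 0.737494) → (-0.845484, -0.578866)
(x(0.66), y(0.66)) ≈ (-0.8455, -0.5789)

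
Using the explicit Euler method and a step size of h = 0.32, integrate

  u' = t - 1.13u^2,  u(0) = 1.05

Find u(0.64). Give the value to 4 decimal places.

Euler: u_{n+1} = u_n + h·f(t_n, u_n).
t=0.000000, u=1.050000: f=-1.245825 → u ← 1.050000 + 0.32·(-1.245825) = 0.651336
t=0.320000, u=0.651336: f=-0.159390 → u ← 0.651336 + 0.32·(-0.159390) = 0.600331
u(0.64) ≈ 0.6003

0.6003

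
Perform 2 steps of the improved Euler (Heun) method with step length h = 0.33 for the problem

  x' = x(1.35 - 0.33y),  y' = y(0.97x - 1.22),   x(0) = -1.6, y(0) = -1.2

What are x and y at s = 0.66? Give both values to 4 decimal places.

Heun on (x,y): k1 = f(s_n, state_n); k2 = f(s_n + h, state_n + h·k1); state_{n+1} = state_n + (h/2)·(k1 + k2).
0.000000: (-1.600000, -1.200000)
  k1 = (-2.793600, 3.326400)
  predictor → (-2.521888, -0.102288)
  k2 = (-3.489675, 0.375011)
  → (-2.636740, -0.589267)
0.330000: (-2.636740, -0.589267)
  k1 = (-4.072335, 2.226038)
  predictor → (-3.980611, 0.145325)
  k2 = (-5.182925, -0.738426)
  → (-4.163858, -0.343811)
(x(0.66), y(0.66)) ≈ (-4.1639, -0.3438)

-4.1639, -0.3438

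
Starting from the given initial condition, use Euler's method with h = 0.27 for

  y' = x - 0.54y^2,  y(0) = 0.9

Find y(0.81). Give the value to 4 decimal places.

0.8260

Euler: y_{n+1} = y_n + h·f(x_n, y_n).
x=0.000000, y=0.900000: f=-0.437400 → y ← 0.900000 + 0.27·(-0.437400) = 0.781902
x=0.270000, y=0.781902: f=-0.060140 → y ← 0.781902 + 0.27·(-0.060140) = 0.765664
x=0.540000, y=0.765664: f=0.223430 → y ← 0.765664 + 0.27·0.223430 = 0.825990
y(0.81) ≈ 0.8260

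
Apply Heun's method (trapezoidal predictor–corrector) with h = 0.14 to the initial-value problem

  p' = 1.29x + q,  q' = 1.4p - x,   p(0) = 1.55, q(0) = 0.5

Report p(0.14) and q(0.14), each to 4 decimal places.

1.6539, 0.8009

Heun on (p,q): k1 = f(x_n, state_n); k2 = f(x_n + h, state_n + h·k1); state_{n+1} = state_n + (h/2)·(k1 + k2).
0.000000: (1.550000, 0.500000)
  k1 = (0.500000, 2.170000)
  predictor → (1.620000, 0.803800)
  k2 = (0.984400, 2.128000)
  → (1.653908, 0.800860)
(p(0.14), q(0.14)) ≈ (1.6539, 0.8009)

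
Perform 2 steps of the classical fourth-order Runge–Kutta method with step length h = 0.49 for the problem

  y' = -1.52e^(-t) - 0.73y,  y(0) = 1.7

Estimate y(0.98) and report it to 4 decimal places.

0.1916

RK4: k1 = f(t_n, y_n); k2 = f(t_n + h/2, y_n + (h/2)·k1); k3 = f(t_n + h/2, y_n + (h/2)·k2); k4 = f(t_n + h, y_n + h·k3); y_{n+1} = y_n + (h/6)·(k1 + 2k2 + 2k3 + k4).
t=0.000000, y=1.700000:
  k1 = f(0.000000, 1.700000) = -2.761000
  k2 = f(0.245000, 1.023555) = -1.936906
  k3 = f(0.245000, 1.225458) = -2.084295
  k4 = f(0.490000, 0.678695) = -1.426640
  y ← 1.700000 + (0.49/6)·(k1 + 2k2 + 2k3 + k4) = 0.701213
t=0.490000, y=0.701213:
  k1 = f(0.490000, 0.701213) = -1.443078
  k2 = f(0.735000, 0.347659) = -0.982639
  k3 = f(0.735000, 0.460467) = -1.064989
  k4 = f(0.980000, 0.179369) = -0.701412
  y ← 0.701213 + (0.49/6)·(k1 + 2k2 + 2k3 + k4) = 0.191634
y(0.98) ≈ 0.1916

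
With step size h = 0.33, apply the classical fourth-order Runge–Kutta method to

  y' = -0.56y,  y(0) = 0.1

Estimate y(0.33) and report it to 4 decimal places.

0.0831

RK4: k1 = f(x_n, y_n); k2 = f(x_n + h/2, y_n + (h/2)·k1); k3 = f(x_n + h/2, y_n + (h/2)·k2); k4 = f(x_n + h, y_n + h·k3); y_{n+1} = y_n + (h/6)·(k1 + 2k2 + 2k3 + k4).
x=0.000000, y=0.100000:
  k1 = f(0.000000, 0.100000) = -0.056000
  k2 = f(0.165000, 0.090760) = -0.050826
  k3 = f(0.165000, 0.091614) = -0.051304
  k4 = f(0.330000, 0.083070) = -0.046519
  y ← 0.100000 + (0.33/6)·(k1 + 2k2 + 2k3 + k4) = 0.083127
y(0.33) ≈ 0.0831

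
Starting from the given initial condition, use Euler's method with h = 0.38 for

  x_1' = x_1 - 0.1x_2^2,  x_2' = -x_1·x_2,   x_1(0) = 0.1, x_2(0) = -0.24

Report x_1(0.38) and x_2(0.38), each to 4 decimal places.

Euler on (x_1,x_2): x_1_{n+1} = x_1_n + h·x_1', x_2_{n+1} = x_2_n + h·x_2'.
0.000000: (0.100000, -0.240000); f=(0.094240, 0.024000) → (0.135811, -0.230880)
(x_1(0.38), x_2(0.38)) ≈ (0.1358, -0.2309)

0.1358, -0.2309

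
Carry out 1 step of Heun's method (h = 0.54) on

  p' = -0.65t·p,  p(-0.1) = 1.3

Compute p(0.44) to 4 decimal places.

Heun: k1 = f(t_n, p_n); k2 = f(t_n + h, p_n + h·k1); p_{n+1} = p_n + (h/2)·(k1 + k2).
t=-0.100000, p=1.300000:
  k1 = f(-0.100000, 1.300000) = 0.084500
  k2 = f(0.440000, 1.345630) = -0.384850
  p ← 1.300000 + (0.54/2)·(0.084500 + (-0.384850)) = 1.218905
p(0.44) ≈ 1.2189

1.2189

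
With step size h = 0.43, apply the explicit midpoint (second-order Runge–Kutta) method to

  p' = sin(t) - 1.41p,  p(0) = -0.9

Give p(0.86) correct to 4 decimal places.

Midpoint: k1 = f(t_n, p_n); k2 = f(t_n + h/2, p_n + (h/2)·k1); p_{n+1} = p_n + h·k2.
t=0.000000, p=-0.900000:
  k1 = f(0.000000, -0.900000) = 1.269000
  k2 = f(0.215000, -0.627165) = 1.097650
  p ← -0.900000 + 0.43·1.097650 = -0.428010
t=0.430000, p=-0.428010:
  k1 = f(0.430000, -0.428010) = 1.020366
  k2 = f(0.645000, -0.208632) = 0.895369
  p ← -0.428010 + 0.43·0.895369 = -0.043002
p(0.86) ≈ -0.0430

-0.0430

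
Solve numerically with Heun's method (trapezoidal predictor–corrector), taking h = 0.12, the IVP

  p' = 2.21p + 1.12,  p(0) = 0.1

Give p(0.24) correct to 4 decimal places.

0.5193

Heun: k1 = f(x_n, p_n); k2 = f(x_n + h, p_n + h·k1); p_{n+1} = p_n + (h/2)·(k1 + k2).
x=0.000000, p=0.100000:
  k1 = f(0.000000, 0.100000) = 1.341000
  k2 = f(0.120000, 0.260920) = 1.696633
  p ← 0.100000 + (0.12/2)·(1.341000 + 1.696633) = 0.282258
x=0.120000, p=0.282258:
  k1 = f(0.120000, 0.282258) = 1.743790
  k2 = f(0.240000, 0.491513) = 2.206243
  p ← 0.282258 + (0.12/2)·(1.743790 + 2.206243) = 0.519260
p(0.24) ≈ 0.5193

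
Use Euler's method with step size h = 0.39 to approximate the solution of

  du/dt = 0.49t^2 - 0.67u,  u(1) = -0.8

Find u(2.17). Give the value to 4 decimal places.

Euler: u_{n+1} = u_n + h·f(t_n, u_n).
t=1.000000, u=-0.800000: f=1.026000 → u ← -0.800000 + 0.39·1.026000 = -0.399860
t=1.390000, u=-0.399860: f=1.214635 → u ← -0.399860 + 0.39·1.214635 = 0.073848
t=1.780000, u=0.073848: f=1.503038 → u ← 0.073848 + 0.39·1.503038 = 0.660033
u(2.17) ≈ 0.6600

0.6600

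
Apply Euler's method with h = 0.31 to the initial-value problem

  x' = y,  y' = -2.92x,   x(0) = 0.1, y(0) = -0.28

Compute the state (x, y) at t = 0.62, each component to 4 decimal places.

Euler on (x,y): x_{n+1} = x_n + h·x', y_{n+1} = y_n + h·y'.
0.000000: (0.100000, -0.280000); f=(-0.280000, -0.292000) → (0.013200, -0.370520)
0.310000: (0.013200, -0.370520); f=(-0.370520, -0.038544) → (-0.101661, -0.382469)
(x(0.62), y(0.62)) ≈ (-0.1017, -0.3825)

-0.1017, -0.3825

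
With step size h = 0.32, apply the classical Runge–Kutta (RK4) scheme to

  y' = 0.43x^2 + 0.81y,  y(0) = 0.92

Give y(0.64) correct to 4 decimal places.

1.5880

RK4: k1 = f(x_n, y_n); k2 = f(x_n + h/2, y_n + (h/2)·k1); k3 = f(x_n + h/2, y_n + (h/2)·k2); k4 = f(x_n + h, y_n + h·k3); y_{n+1} = y_n + (h/6)·(k1 + 2k2 + 2k3 + k4).
x=0.000000, y=0.920000:
  k1 = f(0.000000, 0.920000) = 0.745200
  k2 = f(0.160000, 1.039232) = 0.852786
  k3 = f(0.160000, 1.056446) = 0.866729
  k4 = f(0.320000, 1.197353) = 1.013888
  y ← 0.920000 + (0.32/6)·(k1 + 2k2 + 2k3 + k4) = 1.197233
x=0.320000, y=1.197233:
  k1 = f(0.320000, 1.197233) = 1.013791
  k2 = f(0.480000, 1.359439) = 1.200218
  k3 = f(0.480000, 1.389268) = 1.224379
  k4 = f(0.640000, 1.589034) = 1.463246
  y ← 1.197233 + (0.32/6)·(k1 + 2k2 + 2k3 + k4) = 1.587965
y(0.64) ≈ 1.5880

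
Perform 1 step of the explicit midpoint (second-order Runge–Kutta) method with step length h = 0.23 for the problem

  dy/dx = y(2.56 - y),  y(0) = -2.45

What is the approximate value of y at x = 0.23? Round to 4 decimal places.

-8.1534

Midpoint: k1 = f(x_n, y_n); k2 = f(x_n + h/2, y_n + (h/2)·k1); y_{n+1} = y_n + h·k2.
x=0.000000, y=-2.450000:
  k1 = f(0.000000, -2.450000) = -12.274500
  k2 = f(0.115000, -3.861568) = -24.797316
  y ← -2.450000 + 0.23·(-24.797316) = -8.153383
y(0.23) ≈ -8.1534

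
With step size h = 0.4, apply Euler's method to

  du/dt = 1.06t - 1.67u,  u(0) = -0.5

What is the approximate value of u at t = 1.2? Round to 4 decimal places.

Euler: u_{n+1} = u_n + h·f(t_n, u_n).
t=0.000000, u=-0.500000: f=0.835000 → u ← -0.500000 + 0.4·0.835000 = -0.166000
t=0.400000, u=-0.166000: f=0.701220 → u ← -0.166000 + 0.4·0.701220 = 0.114488
t=0.800000, u=0.114488: f=0.656805 → u ← 0.114488 + 0.4·0.656805 = 0.377210
u(1.2) ≈ 0.3772

0.3772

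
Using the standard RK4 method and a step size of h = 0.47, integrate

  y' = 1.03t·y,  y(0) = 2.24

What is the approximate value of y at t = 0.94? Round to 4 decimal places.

RK4: k1 = f(t_n, y_n); k2 = f(t_n + h/2, y_n + (h/2)·k1); k3 = f(t_n + h/2, y_n + (h/2)·k2); k4 = f(t_n + h, y_n + h·k3); y_{n+1} = y_n + (h/6)·(k1 + 2k2 + 2k3 + k4).
t=0.000000, y=2.240000:
  k1 = f(0.000000, 2.240000) = 0.000000
  k2 = f(0.235000, 2.240000) = 0.542192
  k3 = f(0.235000, 2.367415) = 0.573033
  k4 = f(0.470000, 2.509325) = 1.214764
  y ← 2.240000 + (0.47/6)·(k1 + 2k2 + 2k3 + k4) = 2.509875
t=0.470000, y=2.509875:
  k1 = f(0.470000, 2.509875) = 1.215031
  k2 = f(0.705000, 2.795407) = 2.029885
  k3 = f(0.705000, 2.986898) = 2.168936
  k4 = f(0.940000, 3.529275) = 3.417044
  y ← 2.509875 + (0.47/6)·(k1 + 2k2 + 2k3 + k4) = 3.530536
y(0.94) ≈ 3.5305

3.5305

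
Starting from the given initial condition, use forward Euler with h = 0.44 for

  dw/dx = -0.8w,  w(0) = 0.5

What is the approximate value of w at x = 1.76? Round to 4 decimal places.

Euler: w_{n+1} = w_n + h·f(x_n, w_n).
x=0.000000, w=0.500000: f=-0.400000 → w ← 0.500000 + 0.44·(-0.400000) = 0.324000
x=0.440000, w=0.324000: f=-0.259200 → w ← 0.324000 + 0.44·(-0.259200) = 0.209952
x=0.880000, w=0.209952: f=-0.167962 → w ← 0.209952 + 0.44·(-0.167962) = 0.136049
x=1.320000, w=0.136049: f=-0.108839 → w ← 0.136049 + 0.44·(-0.108839) = 0.088160
w(1.76) ≈ 0.0882

0.0882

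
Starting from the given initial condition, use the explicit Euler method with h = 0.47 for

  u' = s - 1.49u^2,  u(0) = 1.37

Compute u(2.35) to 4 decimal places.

1.1759

Euler: u_{n+1} = u_n + h·f(s_n, u_n).
s=0.000000, u=1.370000: f=-2.796581 → u ← 1.370000 + 0.47·(-2.796581) = 0.055607
s=0.470000, u=0.055607: f=0.465393 → u ← 0.055607 + 0.47·0.465393 = 0.274342
s=0.940000, u=0.274342: f=0.827858 → u ← 0.274342 + 0.47·0.827858 = 0.663435
s=1.410000, u=0.663435: f=0.754183 → u ← 0.663435 + 0.47·0.754183 = 1.017901
s=1.880000, u=1.017901: f=0.336178 → u ← 1.017901 + 0.47·0.336178 = 1.175905
u(2.35) ≈ 1.1759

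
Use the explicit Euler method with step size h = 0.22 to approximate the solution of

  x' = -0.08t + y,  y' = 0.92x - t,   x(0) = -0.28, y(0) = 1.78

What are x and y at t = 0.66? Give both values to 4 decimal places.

Euler on (x,y): x_{n+1} = x_n + h·x', y_{n+1} = y_n + h·y'.
0.000000: (-0.280000, 1.780000); f=(1.780000, -0.257600) → (0.111600, 1.723328)
0.220000: (0.111600, 1.723328); f=(1.705728, -0.117328) → (0.486860, 1.697516)
0.440000: (0.486860, 1.697516); f=(1.662316, 0.007911) → (0.852570, 1.699256)
(x(0.66), y(0.66)) ≈ (0.8526, 1.6993)

0.8526, 1.6993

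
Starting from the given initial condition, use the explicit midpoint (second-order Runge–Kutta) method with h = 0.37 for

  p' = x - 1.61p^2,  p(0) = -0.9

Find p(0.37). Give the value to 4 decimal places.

-1.6074

Midpoint: k1 = f(x_n, p_n); k2 = f(x_n + h/2, p_n + (h/2)·k1); p_{n+1} = p_n + h·k2.
x=0.000000, p=-0.900000:
  k1 = f(0.000000, -0.900000) = -1.304100
  k2 = f(0.185000, -1.141258) = -1.911978
  p ← -0.900000 + 0.37·(-1.911978) = -1.607432
p(0.37) ≈ -1.6074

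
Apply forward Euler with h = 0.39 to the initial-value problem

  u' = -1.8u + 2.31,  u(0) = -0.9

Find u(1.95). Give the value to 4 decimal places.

Euler: u_{n+1} = u_n + h·f(s_n, u_n).
s=0.000000, u=-0.900000: f=3.930000 → u ← -0.900000 + 0.39·3.930000 = 0.632700
s=0.390000, u=0.632700: f=1.171140 → u ← 0.632700 + 0.39·1.171140 = 1.089445
s=0.780000, u=1.089445: f=0.349000 → u ← 1.089445 + 0.39·0.349000 = 1.225554
s=1.170000, u=1.225554: f=0.104002 → u ← 1.225554 + 0.39·0.104002 = 1.266115
s=1.560000, u=1.266115: f=0.030993 → u ← 1.266115 + 0.39·0.030993 = 1.278202
u(1.95) ≈ 1.2782

1.2782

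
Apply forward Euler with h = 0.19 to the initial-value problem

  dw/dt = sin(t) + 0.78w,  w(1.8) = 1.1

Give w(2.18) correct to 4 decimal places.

Euler: w_{n+1} = w_n + h·f(t_n, w_n).
t=1.800000, w=1.100000: f=1.831848 → w ← 1.100000 + 0.19·1.831848 = 1.448051
t=1.990000, w=1.448051: f=2.042893 → w ← 1.448051 + 0.19·2.042893 = 1.836201
w(2.18) ≈ 1.8362

1.8362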